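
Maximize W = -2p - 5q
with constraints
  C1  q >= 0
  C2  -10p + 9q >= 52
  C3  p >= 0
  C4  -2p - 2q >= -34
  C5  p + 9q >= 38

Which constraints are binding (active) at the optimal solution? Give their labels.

Feasible corners and W = -2p - 5q:
  (0, 52/9) → W = -260/9
  (101/19, 222/19) → W = -1312/19
  (0, 17) → W = -85

The maximum is at (0, 52/9). Substituting into each constraint, equality holds for C2 and C3; the remaining constraints have slack.

C2 and C3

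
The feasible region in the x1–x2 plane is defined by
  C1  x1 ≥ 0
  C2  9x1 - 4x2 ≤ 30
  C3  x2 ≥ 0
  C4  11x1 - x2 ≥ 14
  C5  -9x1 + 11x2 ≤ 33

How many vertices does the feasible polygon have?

The feasible vertices (each the meet of two boundaries and inside every other half-plane) are:
  (10/3, 0)
  (22/3, 9)
  (14/11, 0)
  (187/112, 489/112)

4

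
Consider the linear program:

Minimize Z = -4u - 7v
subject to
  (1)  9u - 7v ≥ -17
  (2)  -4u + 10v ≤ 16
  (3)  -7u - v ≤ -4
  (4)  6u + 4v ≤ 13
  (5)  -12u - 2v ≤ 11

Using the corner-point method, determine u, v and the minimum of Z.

u = 33/38, v = 37/19, minimum Z = -325/19

Corner points and Z = -4u - 7v:
  (12/37, 64/37) → Z = -496/37
  (33/38, 37/19) → Z = -325/19
  (19/2, -125/2) → Z = 799/2
The feasible region is unbounded (it extends along (2, -3), (1, -6)), but Z strictly increases along every unbounded feasible direction, so there is no improving ray and the minimum is attained at a vertex.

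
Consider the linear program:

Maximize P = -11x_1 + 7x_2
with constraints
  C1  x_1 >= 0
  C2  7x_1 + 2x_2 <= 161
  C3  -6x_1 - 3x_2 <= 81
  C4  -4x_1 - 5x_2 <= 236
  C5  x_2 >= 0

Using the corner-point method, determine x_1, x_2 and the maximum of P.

x_1 = 0, x_2 = 161/2, maximum P = 1127/2

Corner points and P = -11x_1 + 7x_2:
  (0, 161/2) → P = 1127/2
  (0, 0) → P = 0
  (23, 0) → P = -253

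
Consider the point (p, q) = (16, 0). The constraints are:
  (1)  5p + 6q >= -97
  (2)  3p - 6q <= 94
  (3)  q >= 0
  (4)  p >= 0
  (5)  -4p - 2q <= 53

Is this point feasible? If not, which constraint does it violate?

(1): 80 ≥ -97 ✓
(2): 48 ≤ 94 ✓
(3): 0 ≥ 0 ✓
(4): 16 ≥ 0 ✓
(5): -64 ≤ 53 ✓

feasible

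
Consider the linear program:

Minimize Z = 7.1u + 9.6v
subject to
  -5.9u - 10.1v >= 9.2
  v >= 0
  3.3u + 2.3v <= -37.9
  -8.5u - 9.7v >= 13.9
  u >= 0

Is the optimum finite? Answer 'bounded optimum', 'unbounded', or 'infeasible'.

The boundaries -5.9u - 10.1v = 9.2 and 3.3u + 2.3v = -37.9 meet at (-36163/1976, 19325/1976), but that point violates u ≥ 0. Every candidate vertex is excluded by some other constraint, so the feasible region is empty.

infeasible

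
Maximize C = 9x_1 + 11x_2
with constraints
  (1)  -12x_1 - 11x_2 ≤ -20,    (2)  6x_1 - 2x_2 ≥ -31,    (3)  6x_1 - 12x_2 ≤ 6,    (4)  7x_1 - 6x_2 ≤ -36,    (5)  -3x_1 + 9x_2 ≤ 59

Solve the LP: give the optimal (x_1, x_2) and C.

x_1 = 2/3, x_2 = 61/9, maximum C = 725/9

Extreme points and C = 9x_1 + 11x_2:
  (-276/149, 572/149) → C = 3808/149
  (-469/141, 256/47) → C = 1409/47
  (2/3, 61/9) → C = 725/9

The binding constraints are 7x_1 - 6x_2 = -36 and -3x_1 + 9x_2 = 59.
Solving simultaneously gives x_1 = 2/3, x_2 = 61/9.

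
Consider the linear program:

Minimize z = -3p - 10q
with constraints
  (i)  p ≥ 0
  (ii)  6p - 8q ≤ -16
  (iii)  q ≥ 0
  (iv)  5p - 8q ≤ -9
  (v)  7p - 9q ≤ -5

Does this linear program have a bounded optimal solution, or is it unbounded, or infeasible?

unbounded

From the feasible point (0, 2), moving in the direction (0, 1) keeps every constraint satisfied while z decreases without bound.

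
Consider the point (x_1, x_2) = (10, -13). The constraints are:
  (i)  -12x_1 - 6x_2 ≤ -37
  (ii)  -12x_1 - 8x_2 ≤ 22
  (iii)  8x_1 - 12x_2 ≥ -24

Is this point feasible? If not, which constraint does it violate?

(i): -42 ≤ -37 ✓
(ii): -16 ≤ 22 ✓
(iii): 236 ≥ -24 ✓

feasible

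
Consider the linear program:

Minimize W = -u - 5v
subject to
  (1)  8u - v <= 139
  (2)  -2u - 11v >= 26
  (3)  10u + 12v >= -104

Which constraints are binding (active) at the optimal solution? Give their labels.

Extreme points and W = -u - 5v:
  (167/10, -27/5) → W = 103/10
  (782/53, -1111/53) → W = 4773/53
  (-416/43, -26/43) → W = 546/43

The minimum is at (167/10, -27/5). Substituting into each constraint, equality holds for (1) and (2); the remaining constraints have slack.

(1) and (2)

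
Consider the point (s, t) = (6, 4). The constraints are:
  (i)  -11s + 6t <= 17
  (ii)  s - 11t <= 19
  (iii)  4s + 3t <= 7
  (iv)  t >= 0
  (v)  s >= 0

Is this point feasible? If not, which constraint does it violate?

not feasible — violates (iii)

Constraint (iii): 4s + 3t = 36, which is not ≤ 7. All other constraints are satisfied.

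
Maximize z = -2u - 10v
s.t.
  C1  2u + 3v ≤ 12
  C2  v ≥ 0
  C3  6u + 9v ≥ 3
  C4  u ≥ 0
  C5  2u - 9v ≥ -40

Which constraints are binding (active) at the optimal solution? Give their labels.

C2 and C3

Vertices and z = -2u - 10v:
  (6, 0) → z = -12
  (0, 4) → z = -40
  (1/2, 0) → z = -1
  (0, 1/3) → z = -10/3

The maximum is at (1/2, 0). Substituting into each constraint, equality holds for C2 and C3; the remaining constraints have slack.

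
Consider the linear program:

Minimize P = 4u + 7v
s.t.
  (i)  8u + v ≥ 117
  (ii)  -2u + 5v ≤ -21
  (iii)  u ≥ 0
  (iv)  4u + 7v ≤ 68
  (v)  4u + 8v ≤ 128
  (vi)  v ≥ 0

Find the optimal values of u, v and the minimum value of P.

u = 117/8, v = 0, minimum P = 117/2

Feasible corners and P = 4u + 7v:
  (751/52, 19/13) → P = 68
  (117/8, 0) → P = 117/2
  (17, 0) → P = 68

At the optimal vertex, 8u + v = 117 and v = 0.
Solving simultaneously gives u = 117/8, v = 0.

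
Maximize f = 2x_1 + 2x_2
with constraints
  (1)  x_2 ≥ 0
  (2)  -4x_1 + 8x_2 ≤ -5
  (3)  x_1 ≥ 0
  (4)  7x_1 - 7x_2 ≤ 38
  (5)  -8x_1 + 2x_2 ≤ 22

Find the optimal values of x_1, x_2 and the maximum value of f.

x_1 = 269/28, x_2 = 117/28, maximum f = 193/7

Vertices and f = 2x_1 + 2x_2:
  (5/4, 0) → f = 5/2
  (38/7, 0) → f = 76/7
  (269/28, 117/28) → f = 193/7

The optimum lies where -4x_1 + 8x_2 = -5 and 7x_1 - 7x_2 = 38.
Solving simultaneously gives x_1 = 269/28, x_2 = 117/28.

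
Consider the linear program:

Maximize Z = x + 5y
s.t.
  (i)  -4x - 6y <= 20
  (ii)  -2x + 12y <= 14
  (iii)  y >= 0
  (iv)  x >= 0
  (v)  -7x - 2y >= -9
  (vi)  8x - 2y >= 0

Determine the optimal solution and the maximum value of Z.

Feasible corners and Z = x + 5y:
  (10/11, 29/22) → Z = 15/2
  (7/23, 28/23) → Z = 147/23
  (0, 0) → Z = 0
  (9/7, 0) → Z = 9/7

x = 10/11, y = 29/22, maximum Z = 15/2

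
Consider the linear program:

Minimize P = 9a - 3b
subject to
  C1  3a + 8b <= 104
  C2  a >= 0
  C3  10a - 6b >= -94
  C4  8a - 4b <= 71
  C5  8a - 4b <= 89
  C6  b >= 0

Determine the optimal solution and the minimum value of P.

a = 0, b = 13, minimum P = -39

Extreme points and P = 9a - 3b:
  (0, 13) → P = -39
  (246/19, 619/76) → P = 6999/76
  (0, 0) → P = 0
  (71/8, 0) → P = 639/8

The optimum lies where 3a + 8b = 104 and a = 0.
Solving simultaneously gives a = 0, b = 13.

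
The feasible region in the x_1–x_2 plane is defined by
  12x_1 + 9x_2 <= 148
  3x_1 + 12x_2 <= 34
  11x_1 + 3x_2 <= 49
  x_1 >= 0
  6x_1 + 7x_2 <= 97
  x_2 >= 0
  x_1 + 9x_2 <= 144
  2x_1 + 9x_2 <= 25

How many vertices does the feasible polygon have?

5

Intersecting each pair of boundary lines and keeping only the points that satisfy every inequality leaves:
  (162/41, 227/123)
  (2, 7/3)
  (49/11, 0)
  (0, 0)
  (0, 25/9)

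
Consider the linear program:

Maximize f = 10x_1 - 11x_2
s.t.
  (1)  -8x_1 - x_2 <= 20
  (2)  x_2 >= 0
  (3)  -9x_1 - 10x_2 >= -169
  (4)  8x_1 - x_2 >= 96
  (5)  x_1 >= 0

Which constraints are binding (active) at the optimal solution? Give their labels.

Vertices and f = 10x_1 - 11x_2:
  (169/9, 0) → f = 1690/9
  (12, 0) → f = 120
  (1129/89, 488/89) → f = 5922/89

The maximum is at (169/9, 0). Substituting into each constraint, equality holds for (2) and (3); the remaining constraints have slack.

(2) and (3)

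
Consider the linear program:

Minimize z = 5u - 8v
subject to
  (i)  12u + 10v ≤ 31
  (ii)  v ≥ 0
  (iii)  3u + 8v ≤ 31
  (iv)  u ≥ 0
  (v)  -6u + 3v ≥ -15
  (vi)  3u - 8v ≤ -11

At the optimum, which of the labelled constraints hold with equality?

(i) and (iv)

Feasible corners and z = 5u - 8v:
  (0, 31/10) → z = -124/5
  (23/21, 25/14) → z = -185/21
  (0, 11/8) → z = -11

The minimum is at (0, 31/10). Substituting into each constraint, equality holds for (i) and (iv); the remaining constraints have slack.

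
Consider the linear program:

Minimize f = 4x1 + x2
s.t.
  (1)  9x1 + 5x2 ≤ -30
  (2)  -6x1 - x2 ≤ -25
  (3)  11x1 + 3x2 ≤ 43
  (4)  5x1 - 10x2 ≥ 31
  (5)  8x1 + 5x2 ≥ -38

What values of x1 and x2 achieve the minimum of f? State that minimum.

x1 = 163/22, x2 = -214/11, minimum f = 112/11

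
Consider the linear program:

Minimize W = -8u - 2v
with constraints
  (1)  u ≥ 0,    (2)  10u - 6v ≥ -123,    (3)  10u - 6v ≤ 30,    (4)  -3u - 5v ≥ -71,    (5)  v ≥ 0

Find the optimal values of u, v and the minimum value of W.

Vertices and W = -8u - 2v:
  (0, 71/5) → W = -142/5
  (0, 0) → W = 0
  (144/17, 155/17) → W = -86
  (3, 0) → W = -24

u = 144/17, v = 155/17, minimum W = -86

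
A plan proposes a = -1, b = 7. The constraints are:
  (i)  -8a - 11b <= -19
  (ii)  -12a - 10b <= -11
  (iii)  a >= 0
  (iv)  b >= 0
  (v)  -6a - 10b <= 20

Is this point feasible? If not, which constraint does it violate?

Constraint (iii): a = -1, which is not ≥ 0. All other constraints are satisfied.

not feasible — violates (iii)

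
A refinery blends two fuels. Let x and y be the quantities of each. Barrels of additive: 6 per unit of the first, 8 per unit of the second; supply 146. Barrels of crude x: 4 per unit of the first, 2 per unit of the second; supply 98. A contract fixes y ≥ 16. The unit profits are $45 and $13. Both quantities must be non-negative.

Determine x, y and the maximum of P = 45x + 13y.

x = 3, y = 16, maximum P = 343

Corner points and P = 45x + 13y:
  (0, 73/4) → P = 949/4
  (0, 16) → P = 208
  (3, 16) → P = 343

The optimum lies where 6x + 8y = 146 and y = 16.
Solving simultaneously gives x = 3, y = 16.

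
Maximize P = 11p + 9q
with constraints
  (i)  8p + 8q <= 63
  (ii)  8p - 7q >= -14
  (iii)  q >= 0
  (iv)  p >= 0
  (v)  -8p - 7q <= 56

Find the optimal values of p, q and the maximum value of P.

p = 63/8, q = 0, maximum P = 693/8

Feasible corners and P = 11p + 9q:
  (329/120, 77/15) → P = 9163/120
  (63/8, 0) → P = 693/8
  (0, 2) → P = 18
  (0, 0) → P = 0

At the optimal vertex, 8p + 8q = 63 and q = 0.
Solving simultaneously gives p = 63/8, q = 0.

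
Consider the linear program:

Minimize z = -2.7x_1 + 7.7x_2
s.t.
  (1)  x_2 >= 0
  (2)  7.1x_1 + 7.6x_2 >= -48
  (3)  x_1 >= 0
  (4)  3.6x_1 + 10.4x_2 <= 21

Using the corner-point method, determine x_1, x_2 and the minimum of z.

x_1 = 35/6, x_2 = 0, minimum z = -63/4

The optimum lies where x_2 = 0 and 3.6x_1 + 10.4x_2 = 21.
Solving simultaneously gives x_1 = 35/6, x_2 = 0.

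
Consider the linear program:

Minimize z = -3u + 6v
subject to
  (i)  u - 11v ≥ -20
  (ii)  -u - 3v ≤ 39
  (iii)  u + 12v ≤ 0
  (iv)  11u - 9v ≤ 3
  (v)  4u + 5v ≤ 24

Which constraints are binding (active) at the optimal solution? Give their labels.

(ii) and (iv)

Corner points and z = -3u + 6v:
  (-489/14, -19/14) → z = 1353/14
  (-240/23, 20/23) → z = 840/23
  (-57/7, -72/7) → z = -261/7
  (12/47, -1/47) → z = -42/47

The minimum is at (-57/7, -72/7). Substituting into each constraint, equality holds for (ii) and (iv); the remaining constraints have slack.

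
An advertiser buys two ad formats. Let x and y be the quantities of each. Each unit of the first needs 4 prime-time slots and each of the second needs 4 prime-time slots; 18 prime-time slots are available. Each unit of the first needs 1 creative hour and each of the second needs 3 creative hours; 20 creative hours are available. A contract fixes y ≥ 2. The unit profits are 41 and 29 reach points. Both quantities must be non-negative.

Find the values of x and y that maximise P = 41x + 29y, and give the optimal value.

x = 5/2, y = 2, maximum P = 321/2

Feasible corners and P = 41x + 29y:
  (0, 9/2) → P = 261/2
  (0, 2) → P = 58
  (5/2, 2) → P = 321/2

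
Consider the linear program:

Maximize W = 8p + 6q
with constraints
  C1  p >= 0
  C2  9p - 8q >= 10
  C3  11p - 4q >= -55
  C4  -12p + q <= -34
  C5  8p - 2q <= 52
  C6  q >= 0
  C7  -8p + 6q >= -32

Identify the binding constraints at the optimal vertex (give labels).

C2 and C5

Vertices and W = 8p + 6q:
  (262/87, 62/29) → W = 3212/87
  (198/23, 194/23) → W = 2748/23
  (17/6, 0) → W = 68/3
  (31/4, 5) → W = 92
  (4, 0) → W = 32

The maximum is at (198/23, 194/23). Substituting into each constraint, equality holds for C2 and C5; the remaining constraints have slack.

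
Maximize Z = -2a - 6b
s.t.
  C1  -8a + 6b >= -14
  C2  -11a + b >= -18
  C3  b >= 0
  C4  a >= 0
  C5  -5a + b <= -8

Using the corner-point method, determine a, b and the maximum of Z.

Vertices and Z = -2a - 6b:
  (18/11, 0) → Z = -36/11
  (5/3, 1/3) → Z = -16/3
  (8/5, 0) → Z = -16/5

The optimum lies where b = 0 and -5a + b = -8.
Solving simultaneously gives a = 8/5, b = 0.

a = 8/5, b = 0, maximum Z = -16/5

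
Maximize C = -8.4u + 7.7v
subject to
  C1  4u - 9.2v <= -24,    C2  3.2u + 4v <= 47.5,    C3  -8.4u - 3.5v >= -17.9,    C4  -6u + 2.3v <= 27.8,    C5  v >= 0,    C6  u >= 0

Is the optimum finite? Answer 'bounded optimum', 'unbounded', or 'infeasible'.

bounded optimum

Corner points and C = -8.4u + 7.7v:
  (2017/2282, 3415/1141) → C = 25463/1630
  (0, 60/23) → C = 462/23
  (0, 179/35) → C = 39.38
The feasible region has finitely many vertices and no improving ray; the maximum is 39.38 at (0, 179/35).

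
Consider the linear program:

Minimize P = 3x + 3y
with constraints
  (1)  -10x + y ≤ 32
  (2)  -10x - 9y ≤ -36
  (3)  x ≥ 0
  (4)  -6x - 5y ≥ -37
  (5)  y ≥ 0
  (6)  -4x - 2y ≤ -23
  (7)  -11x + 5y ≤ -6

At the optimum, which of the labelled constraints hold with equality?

(5) and (6)

Extreme points and P = 3x + 3y:
  (37/6, 0) → P = 37/2
  (41/8, 5/4) → P = 153/8
  (23/4, 0) → P = 69/4

The minimum is at (23/4, 0). Substituting into each constraint, equality holds for (5) and (6); the remaining constraints have slack.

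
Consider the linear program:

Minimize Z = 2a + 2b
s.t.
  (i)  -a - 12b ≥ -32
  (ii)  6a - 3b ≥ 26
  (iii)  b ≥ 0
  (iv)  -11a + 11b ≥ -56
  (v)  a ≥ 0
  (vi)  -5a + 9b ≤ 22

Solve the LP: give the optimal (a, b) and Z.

a = 13/3, b = 0, minimum Z = 26/3

Feasible corners and Z = 2a + 2b:
  (136/25, 166/75) → Z = 1148/75
  (1024/143, 296/143) → Z = 240/13
  (13/3, 0) → Z = 26/3
  (56/11, 0) → Z = 112/11

The optimum lies where 6a - 3b = 26 and b = 0.
Solving simultaneously gives a = 13/3, b = 0.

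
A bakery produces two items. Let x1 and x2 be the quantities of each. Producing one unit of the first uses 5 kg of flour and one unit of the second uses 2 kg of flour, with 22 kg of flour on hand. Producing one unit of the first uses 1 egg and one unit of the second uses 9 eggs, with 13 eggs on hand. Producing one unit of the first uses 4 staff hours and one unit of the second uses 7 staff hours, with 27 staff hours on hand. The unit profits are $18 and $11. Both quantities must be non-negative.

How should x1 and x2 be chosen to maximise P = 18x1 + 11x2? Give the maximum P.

Extreme points and P = 18x1 + 11x2:
  (0, 0) → P = 0
  (0, 13/9) → P = 143/9
  (22/5, 0) → P = 396/5
  (4, 1) → P = 83

x1 = 4, x2 = 1, maximum P = 83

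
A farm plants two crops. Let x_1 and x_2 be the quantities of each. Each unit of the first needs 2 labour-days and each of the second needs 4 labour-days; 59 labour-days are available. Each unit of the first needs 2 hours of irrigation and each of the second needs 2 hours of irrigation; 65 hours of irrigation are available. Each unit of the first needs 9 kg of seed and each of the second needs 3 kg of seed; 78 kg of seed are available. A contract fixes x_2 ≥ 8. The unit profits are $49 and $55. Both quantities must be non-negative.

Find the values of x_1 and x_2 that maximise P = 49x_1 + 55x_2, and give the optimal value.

x_1 = 9/2, x_2 = 25/2, maximum P = 908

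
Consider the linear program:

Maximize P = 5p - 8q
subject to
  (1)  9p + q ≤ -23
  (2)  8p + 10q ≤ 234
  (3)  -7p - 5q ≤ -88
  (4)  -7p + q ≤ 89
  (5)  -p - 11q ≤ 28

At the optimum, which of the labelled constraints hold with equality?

(1) and (3)

Vertices and P = 5p - 8q:
  (-232/41, 1145/41) → P = -10320/41
  (-203/38, 953/38) → P = -8639/38
  (-328/39, 1175/39) → P = -3680/13
  (-17/2, 59/2) → P = -557/2

The maximum is at (-203/38, 953/38). Substituting into each constraint, equality holds for (1) and (3); the remaining constraints have slack.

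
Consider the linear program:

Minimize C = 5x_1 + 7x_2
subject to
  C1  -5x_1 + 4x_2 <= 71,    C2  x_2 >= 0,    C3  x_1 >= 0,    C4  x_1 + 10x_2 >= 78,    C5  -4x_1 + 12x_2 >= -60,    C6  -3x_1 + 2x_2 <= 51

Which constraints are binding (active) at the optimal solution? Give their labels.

C3 and C4

Corner points and C = 5x_1 + 7x_2:
  (0, 71/4) → C = 497/4
  (0, 39/5) → C = 273/5
  (384/13, 63/13) → C = 2361/13
The feasible region is unbounded (it extends along (3, 1), (4, 5)), but C strictly increases along every unbounded feasible direction, so there is no improving ray and the minimum is attained at a vertex.

The minimum is at (0, 39/5). Substituting into each constraint, equality holds for C3 and C4; the remaining constraints have slack.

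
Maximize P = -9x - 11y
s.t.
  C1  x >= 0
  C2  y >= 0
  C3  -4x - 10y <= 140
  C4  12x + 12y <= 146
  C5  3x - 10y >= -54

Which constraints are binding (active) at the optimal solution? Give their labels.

C1 and C2

Feasible corners and P = -9x - 11y:
  (0, 0) → P = 0
  (0, 27/5) → P = -297/5
  (73/6, 0) → P = -219/2
  (203/39, 181/26) → P = -3209/26

The maximum is at (0, 0). Substituting into each constraint, equality holds for C1 and C2; the remaining constraints have slack.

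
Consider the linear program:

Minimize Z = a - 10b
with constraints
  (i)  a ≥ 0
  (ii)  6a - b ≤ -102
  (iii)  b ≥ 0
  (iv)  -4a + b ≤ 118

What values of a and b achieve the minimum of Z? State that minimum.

a = 8, b = 150, minimum Z = -1492

Feasible corners and Z = a - 10b:
  (0, 102) → Z = -1020
  (0, 118) → Z = -1180
  (8, 150) → Z = -1492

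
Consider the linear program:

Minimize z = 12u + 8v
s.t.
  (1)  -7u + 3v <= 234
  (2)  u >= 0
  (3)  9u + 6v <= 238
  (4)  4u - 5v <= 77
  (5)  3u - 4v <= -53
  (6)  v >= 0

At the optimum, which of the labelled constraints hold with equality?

(2) and (5)

Vertices and z = 12u + 8v:
  (0, 119/3) → z = 952/3
  (0, 53/4) → z = 106
  (317/27, 397/18) → z = 952/3

The minimum is at (0, 53/4). Substituting into each constraint, equality holds for (2) and (5); the remaining constraints have slack.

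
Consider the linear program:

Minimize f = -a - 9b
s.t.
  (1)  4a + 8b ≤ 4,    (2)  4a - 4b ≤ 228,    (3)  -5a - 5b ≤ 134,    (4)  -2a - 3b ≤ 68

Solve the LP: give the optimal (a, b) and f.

a = -273/5, b = 139/5, minimum f = -978/5

Extreme points and f = -a - 9b:
  (115/3, -56/3) → f = 389/3
  (-273/5, 139/5) → f = -978/5
  (103/5, -182/5) → f = 307
  (-62/5, -72/5) → f = 142

The binding constraints are 4a + 8b = 4 and -5a - 5b = 134.
Solving simultaneously gives a = -273/5, b = 139/5.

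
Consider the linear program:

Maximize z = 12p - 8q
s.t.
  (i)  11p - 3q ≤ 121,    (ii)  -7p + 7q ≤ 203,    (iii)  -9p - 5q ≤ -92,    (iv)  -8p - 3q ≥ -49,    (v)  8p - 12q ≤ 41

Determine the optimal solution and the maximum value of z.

Extreme points and z = 12p - 8q:
  (-53/14, 353/14) → z = -1730/7
  (-38/11, 281/11) → z = -2704/11
  (-31/13, 295/13) → z = -2732/13

p = -31/13, q = 295/13, maximum z = -2732/13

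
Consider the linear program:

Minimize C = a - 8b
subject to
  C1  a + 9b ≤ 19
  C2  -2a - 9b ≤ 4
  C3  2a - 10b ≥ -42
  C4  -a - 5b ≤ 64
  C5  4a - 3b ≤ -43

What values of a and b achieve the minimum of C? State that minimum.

a = -152/17, b = 41/17, minimum C = -480/17

At the optimal vertex, 2a - 10b = -42 and 4a - 3b = -43.
Solving simultaneously gives a = -152/17, b = 41/17.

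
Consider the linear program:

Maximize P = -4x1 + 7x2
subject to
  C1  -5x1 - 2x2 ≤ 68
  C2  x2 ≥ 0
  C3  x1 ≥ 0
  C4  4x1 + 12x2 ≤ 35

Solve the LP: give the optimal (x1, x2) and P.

Feasible corners and P = -4x1 + 7x2:
  (0, 0) → P = 0
  (35/4, 0) → P = -35
  (0, 35/12) → P = 245/12

At the optimal vertex, x1 = 0 and 4x1 + 12x2 = 35.
Solving simultaneously gives x1 = 0, x2 = 35/12.

x1 = 0, x2 = 35/12, maximum P = 245/12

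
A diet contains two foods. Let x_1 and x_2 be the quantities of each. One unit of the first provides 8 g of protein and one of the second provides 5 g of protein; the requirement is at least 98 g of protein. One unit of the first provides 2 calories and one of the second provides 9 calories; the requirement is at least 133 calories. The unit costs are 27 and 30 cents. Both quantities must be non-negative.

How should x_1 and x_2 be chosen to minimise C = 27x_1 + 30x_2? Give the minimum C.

Corner points and C = 27x_1 + 30x_2:
  (0, 98/5) → C = 588
  (133/2, 0) → C = 3591/2
  (7/2, 14) → C = 1029/2
The feasible region is unbounded (it extends along (0, 1), (1, 0)), but C strictly increases along every unbounded feasible direction, so there is no improving ray and the minimum is attained at a vertex.

x_1 = 7/2, x_2 = 14, minimum C = 1029/2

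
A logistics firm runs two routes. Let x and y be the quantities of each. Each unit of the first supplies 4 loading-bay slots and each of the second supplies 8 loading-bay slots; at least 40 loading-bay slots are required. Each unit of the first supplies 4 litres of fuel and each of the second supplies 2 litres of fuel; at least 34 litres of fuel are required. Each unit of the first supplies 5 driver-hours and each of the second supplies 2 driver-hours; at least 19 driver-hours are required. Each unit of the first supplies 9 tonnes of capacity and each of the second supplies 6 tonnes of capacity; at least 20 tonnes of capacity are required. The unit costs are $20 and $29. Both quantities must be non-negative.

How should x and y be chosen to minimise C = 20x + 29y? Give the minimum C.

x = 8, y = 1, minimum C = 189

The feasible region is unbounded (it extends along (0, 1), (1, 0)), but C strictly increases along every unbounded feasible direction, so there is no improving ray and the minimum is attained at a vertex.

The binding constraints are 4x + 8y = 40 and 4x + 2y = 34.
Solving simultaneously gives x = 8, y = 1.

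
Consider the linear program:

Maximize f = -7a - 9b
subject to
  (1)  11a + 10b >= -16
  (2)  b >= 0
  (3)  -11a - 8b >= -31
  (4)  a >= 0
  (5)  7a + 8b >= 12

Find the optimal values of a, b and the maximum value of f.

a = 12/7, b = 0, maximum f = -12

Vertices and f = -7a - 9b:
  (31/11, 0) → f = -217/11
  (12/7, 0) → f = -12
  (0, 31/8) → f = -279/8
  (0, 3/2) → f = -27/2

At the optimal vertex, b = 0 and 7a + 8b = 12.
Solving simultaneously gives a = 12/7, b = 0.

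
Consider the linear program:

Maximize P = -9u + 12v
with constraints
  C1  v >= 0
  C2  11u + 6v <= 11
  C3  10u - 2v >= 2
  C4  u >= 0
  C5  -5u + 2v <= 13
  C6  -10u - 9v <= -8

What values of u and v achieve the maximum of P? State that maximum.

Feasible corners and P = -9u + 12v:
  (1, 0) → P = -9
  (4/5, 0) → P = -36/5
  (17/41, 44/41) → P = 375/41
  (17/55, 6/11) → P = 207/55

u = 17/41, v = 44/41, maximum P = 375/41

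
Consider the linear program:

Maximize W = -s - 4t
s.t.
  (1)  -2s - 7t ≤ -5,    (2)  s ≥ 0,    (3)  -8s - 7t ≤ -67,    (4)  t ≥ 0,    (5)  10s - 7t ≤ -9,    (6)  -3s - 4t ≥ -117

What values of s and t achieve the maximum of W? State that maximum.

Vertices and W = -s - 4t:
  (0, 67/7) → W = -268/7
  (0, 117/4) → W = -117
  (29/9, 53/9) → W = -241/9
  (783/61, 1197/61) → W = -5571/61

The binding constraints are -8s - 7t = -67 and 10s - 7t = -9.
Solving simultaneously gives s = 29/9, t = 53/9.

s = 29/9, t = 53/9, maximum W = -241/9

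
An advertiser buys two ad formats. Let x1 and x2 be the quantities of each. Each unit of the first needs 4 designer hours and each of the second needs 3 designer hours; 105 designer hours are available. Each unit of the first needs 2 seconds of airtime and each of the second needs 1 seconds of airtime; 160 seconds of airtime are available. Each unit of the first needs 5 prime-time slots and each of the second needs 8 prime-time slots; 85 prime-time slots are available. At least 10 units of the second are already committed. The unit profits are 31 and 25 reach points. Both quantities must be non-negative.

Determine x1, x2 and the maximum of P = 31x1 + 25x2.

Extreme points and P = 31x1 + 25x2:
  (0, 85/8) → P = 2125/8
  (0, 10) → P = 250
  (1, 10) → P = 281

The optimum lies where 5x1 + 8x2 = 85 and x2 = 10.
Solving simultaneously gives x1 = 1, x2 = 10.

x1 = 1, x2 = 10, maximum P = 281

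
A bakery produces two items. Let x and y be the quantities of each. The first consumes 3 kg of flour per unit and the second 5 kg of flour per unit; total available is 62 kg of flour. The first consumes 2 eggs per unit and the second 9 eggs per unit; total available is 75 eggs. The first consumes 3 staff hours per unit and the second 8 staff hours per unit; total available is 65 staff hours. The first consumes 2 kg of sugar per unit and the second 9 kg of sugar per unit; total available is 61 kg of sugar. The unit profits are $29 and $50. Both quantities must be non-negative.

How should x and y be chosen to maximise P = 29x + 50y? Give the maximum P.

x = 19, y = 1, maximum P = 601

Extreme points and P = 29x + 50y:
  (0, 0) → P = 0
  (0, 61/9) → P = 3050/9
  (62/3, 0) → P = 1798/3
  (19, 1) → P = 601
  (97/11, 53/11) → P = 5463/11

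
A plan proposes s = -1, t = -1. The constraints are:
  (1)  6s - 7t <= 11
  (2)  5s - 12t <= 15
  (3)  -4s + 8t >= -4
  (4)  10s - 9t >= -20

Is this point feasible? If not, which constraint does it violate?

(1): 1 ≤ 11 ✓
(2): 7 ≤ 15 ✓
(3): -4 ≥ -4 ✓
(4): -1 ≥ -20 ✓

feasible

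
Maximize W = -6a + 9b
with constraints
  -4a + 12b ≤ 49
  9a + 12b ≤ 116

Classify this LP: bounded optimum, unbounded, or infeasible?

unbounded

From the feasible point (67/13, 905/156), moving in the direction (-12, -4) keeps every constraint satisfied while W increases without bound.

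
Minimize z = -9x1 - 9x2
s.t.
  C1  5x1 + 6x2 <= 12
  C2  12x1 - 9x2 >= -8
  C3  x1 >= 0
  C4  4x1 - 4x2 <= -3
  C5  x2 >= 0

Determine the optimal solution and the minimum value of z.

Feasible corners and z = -9x1 - 9x2:
  (20/39, 184/117) → z = -244/13
  (15/22, 63/44) → z = -837/44
  (0, 8/9) → z = -8
  (0, 3/4) → z = -27/4

The optimum lies where 5x1 + 6x2 = 12 and 4x1 - 4x2 = -3.
Solving simultaneously gives x1 = 15/22, x2 = 63/44.

x1 = 15/22, x2 = 63/44, minimum z = -837/44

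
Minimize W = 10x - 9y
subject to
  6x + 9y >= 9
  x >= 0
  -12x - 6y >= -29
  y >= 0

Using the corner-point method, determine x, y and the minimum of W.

x = 0, y = 29/6, minimum W = -87/2

Extreme points and W = 10x - 9y:
  (0, 1) → W = -9
  (3/2, 0) → W = 15
  (0, 29/6) → W = -87/2
  (29/12, 0) → W = 145/6

At the optimal vertex, x = 0 and -12x - 6y = -29.
Solving simultaneously gives x = 0, y = 29/6.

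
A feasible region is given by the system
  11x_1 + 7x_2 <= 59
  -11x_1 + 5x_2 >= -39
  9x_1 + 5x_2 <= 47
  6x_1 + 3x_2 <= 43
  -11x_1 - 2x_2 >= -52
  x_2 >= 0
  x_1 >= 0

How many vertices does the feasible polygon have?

Pairwise boundary intersections that survive every other constraint:
  (17/4, 7/4)
  (0, 59/7)
  (43/10, 83/50)
  (39/11, 0)
  (0, 0)

5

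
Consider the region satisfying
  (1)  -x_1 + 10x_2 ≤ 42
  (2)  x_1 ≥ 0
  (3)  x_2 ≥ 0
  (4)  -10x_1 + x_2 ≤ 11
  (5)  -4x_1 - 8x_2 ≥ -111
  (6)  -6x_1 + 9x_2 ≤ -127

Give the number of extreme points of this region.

Intersecting each pair of boundary lines and keeping only the points that satisfy every inequality leaves:
  (111/4, 0)
  (127/6, 0)
  (2015/84, 79/42)

3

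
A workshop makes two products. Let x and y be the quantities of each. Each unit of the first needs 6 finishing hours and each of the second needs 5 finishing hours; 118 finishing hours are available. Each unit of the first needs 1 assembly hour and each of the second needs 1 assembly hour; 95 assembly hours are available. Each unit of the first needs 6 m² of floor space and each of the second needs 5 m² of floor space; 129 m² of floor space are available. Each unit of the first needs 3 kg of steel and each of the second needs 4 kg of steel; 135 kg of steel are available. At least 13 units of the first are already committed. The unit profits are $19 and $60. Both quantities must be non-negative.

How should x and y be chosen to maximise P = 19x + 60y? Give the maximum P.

x = 13, y = 8, maximum P = 727

Corner points and P = 19x + 60y:
  (59/3, 0) → P = 1121/3
  (13, 0) → P = 247
  (13, 8) → P = 727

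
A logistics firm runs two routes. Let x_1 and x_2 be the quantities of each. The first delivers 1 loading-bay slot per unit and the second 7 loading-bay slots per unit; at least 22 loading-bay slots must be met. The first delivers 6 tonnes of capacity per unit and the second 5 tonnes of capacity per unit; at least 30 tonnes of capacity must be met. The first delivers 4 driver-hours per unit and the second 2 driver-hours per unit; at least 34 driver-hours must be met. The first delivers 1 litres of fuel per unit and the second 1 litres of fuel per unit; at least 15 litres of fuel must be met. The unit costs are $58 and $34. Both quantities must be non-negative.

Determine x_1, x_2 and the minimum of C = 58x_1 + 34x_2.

x_1 = 2, x_2 = 13, minimum C = 558

Corner points and C = 58x_1 + 34x_2:
  (0, 17) → C = 578
  (22, 0) → C = 1276
  (83/6, 7/6) → C = 842
  (2, 13) → C = 558
The feasible region is unbounded (it extends along (0, 1), (1, 0)), but C strictly increases along every unbounded feasible direction, so there is no improving ray and the minimum is attained at a vertex.

The optimum lies where 4x_1 + 2x_2 = 34 and x_1 + x_2 = 15.
Solving simultaneously gives x_1 = 2, x_2 = 13.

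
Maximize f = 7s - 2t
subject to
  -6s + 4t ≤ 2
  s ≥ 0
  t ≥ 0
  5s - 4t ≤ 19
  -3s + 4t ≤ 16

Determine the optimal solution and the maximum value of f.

Vertices and f = 7s - 2t:
  (0, 1/2) → f = -1
  (14/3, 15/2) → f = 53/3
  (0, 0) → f = 0
  (19/5, 0) → f = 133/5
  (35/2, 137/8) → f = 353/4

s = 35/2, t = 137/8, maximum f = 353/4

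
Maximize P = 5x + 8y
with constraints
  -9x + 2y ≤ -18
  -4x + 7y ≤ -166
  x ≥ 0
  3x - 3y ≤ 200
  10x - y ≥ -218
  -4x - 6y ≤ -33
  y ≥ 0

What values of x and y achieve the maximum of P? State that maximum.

The binding constraints are -4x + 7y = -166 and 3x - 3y = 200.
Solving simultaneously gives x = 902/9, y = 302/9.

x = 902/9, y = 302/9, maximum P = 6926/9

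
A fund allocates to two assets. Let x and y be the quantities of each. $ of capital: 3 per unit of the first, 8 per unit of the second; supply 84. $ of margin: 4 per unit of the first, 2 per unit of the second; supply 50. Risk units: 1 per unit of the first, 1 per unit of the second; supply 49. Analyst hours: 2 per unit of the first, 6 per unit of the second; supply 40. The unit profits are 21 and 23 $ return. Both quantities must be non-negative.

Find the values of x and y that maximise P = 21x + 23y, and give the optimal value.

The binding constraints are 4x + 2y = 50 and 2x + 6y = 40.
Solving simultaneously gives x = 11, y = 3.

x = 11, y = 3, maximum P = 300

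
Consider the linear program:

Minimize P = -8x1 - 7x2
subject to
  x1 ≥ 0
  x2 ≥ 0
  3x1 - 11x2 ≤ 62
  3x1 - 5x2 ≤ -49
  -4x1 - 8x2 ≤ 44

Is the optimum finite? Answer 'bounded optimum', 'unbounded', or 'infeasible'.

From the feasible point (0, 49/5), moving in the direction (0, 1) keeps every constraint satisfied while P decreases without bound.

unbounded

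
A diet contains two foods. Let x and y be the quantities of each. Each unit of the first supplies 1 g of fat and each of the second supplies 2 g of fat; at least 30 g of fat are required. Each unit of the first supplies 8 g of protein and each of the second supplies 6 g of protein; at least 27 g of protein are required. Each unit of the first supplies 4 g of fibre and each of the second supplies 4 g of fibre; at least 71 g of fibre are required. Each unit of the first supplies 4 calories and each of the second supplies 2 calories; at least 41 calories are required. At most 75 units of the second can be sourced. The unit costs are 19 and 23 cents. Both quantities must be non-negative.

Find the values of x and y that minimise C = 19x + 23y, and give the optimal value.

x = 11/2, y = 49/4, minimum C = 1545/4

The feasible region is unbounded (it extends along (1, 0)), but C strictly increases along every unbounded feasible direction, so there is no improving ray and the minimum is attained at a vertex.

The optimum lies where x + 2y = 30 and 4x + 4y = 71.
Solving simultaneously gives x = 11/2, y = 49/4.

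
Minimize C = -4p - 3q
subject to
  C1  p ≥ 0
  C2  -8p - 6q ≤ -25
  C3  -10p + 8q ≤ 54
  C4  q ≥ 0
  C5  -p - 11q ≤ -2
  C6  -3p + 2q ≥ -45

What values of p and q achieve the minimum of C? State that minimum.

p = 117, q = 153, minimum C = -927

Feasible corners and C = -4p - 3q:
  (0, 25/6) → C = -25/2
  (0, 27/4) → C = -81/4
  (25/8, 0) → C = -25/2
  (117, 153) → C = -927
  (15, 0) → C = -60

The binding constraints are -10p + 8q = 54 and -3p + 2q = -45.
Solving simultaneously gives p = 117, q = 153.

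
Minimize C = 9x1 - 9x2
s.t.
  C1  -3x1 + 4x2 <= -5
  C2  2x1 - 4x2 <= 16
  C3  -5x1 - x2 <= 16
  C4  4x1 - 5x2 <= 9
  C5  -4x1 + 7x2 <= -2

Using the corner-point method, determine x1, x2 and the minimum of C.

x1 = -59/23, x2 = -73/23, minimum C = 126/23

Vertices and C = 9x1 - 9x2:
  (-59/23, -73/23) → C = 126/23
  (27/5, 14/5) → C = 117/5
  (-71/29, -109/29) → C = 342/29
  (53/8, 7/2) → C = 225/8

The binding constraints are -3x1 + 4x2 = -5 and -5x1 - x2 = 16.
Solving simultaneously gives x1 = -59/23, x2 = -73/23.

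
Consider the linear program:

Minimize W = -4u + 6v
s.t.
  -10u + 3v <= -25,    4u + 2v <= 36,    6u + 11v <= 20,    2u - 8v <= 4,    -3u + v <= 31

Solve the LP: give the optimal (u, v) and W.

At the optimal vertex, 6u + 11v = 20 and 2u - 8v = 4.
Solving simultaneously gives u = 102/35, v = 8/35.

u = 102/35, v = 8/35, minimum W = -72/7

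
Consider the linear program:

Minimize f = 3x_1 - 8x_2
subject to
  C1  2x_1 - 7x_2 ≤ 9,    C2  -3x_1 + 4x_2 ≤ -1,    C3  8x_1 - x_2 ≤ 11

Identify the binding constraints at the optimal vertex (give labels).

Feasible corners and f = 3x_1 - 8x_2:
  (-29/13, -25/13) → f = 113/13
  (34/27, -25/27) → f = 302/27
  (43/29, 25/29) → f = -71/29

The minimum is at (43/29, 25/29). Substituting into each constraint, equality holds for C2 and C3; the remaining constraints have slack.

C2 and C3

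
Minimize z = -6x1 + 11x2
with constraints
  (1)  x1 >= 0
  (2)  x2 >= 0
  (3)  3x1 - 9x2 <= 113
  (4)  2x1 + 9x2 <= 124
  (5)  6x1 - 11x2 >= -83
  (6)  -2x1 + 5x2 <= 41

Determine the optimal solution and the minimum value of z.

x1 = 237/5, x2 = 146/45, minimum z = -11192/45

Extreme points and z = -6x1 + 11x2:
  (0, 0) → z = 0
  (0, 83/11) → z = 83
  (113/3, 0) → z = -226
  (237/5, 146/45) → z = -11192/45
  (251/28, 165/14) → z = 531/7
  (9/2, 10) → z = 83

The binding constraints are 3x1 - 9x2 = 113 and 2x1 + 9x2 = 124.
Solving simultaneously gives x1 = 237/5, x2 = 146/45.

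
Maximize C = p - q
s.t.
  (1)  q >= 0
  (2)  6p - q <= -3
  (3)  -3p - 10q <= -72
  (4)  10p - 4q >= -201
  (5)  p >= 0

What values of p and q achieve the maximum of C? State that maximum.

p = 2/3, q = 7, maximum C = -19/3

Vertices and C = p - q:
  (2/3, 7) → C = -19/3
  (27/2, 84) → C = -141/2
  (0, 36/5) → C = -36/5
  (0, 201/4) → C = -201/4

The binding constraints are 6p - q = -3 and -3p - 10q = -72.
Solving simultaneously gives p = 2/3, q = 7.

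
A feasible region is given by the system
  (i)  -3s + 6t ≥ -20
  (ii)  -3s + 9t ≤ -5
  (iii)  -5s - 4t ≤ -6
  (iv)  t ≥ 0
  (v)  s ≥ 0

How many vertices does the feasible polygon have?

Pairwise boundary intersections that survive every other constraint:
  (50/3, 5)
  (20/3, 0)
  (5/3, 0)

3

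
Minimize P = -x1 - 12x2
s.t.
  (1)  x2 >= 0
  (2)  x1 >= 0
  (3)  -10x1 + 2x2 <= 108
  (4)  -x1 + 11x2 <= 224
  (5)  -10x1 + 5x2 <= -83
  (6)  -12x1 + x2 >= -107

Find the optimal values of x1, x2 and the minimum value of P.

Extreme points and P = -x1 - 12x2:
  (83/10, 0) → P = -83/10
  (107/12, 0) → P = -107/12
  (226/25, 37/25) → P = -134/5

At the optimal vertex, -10x1 + 5x2 = -83 and -12x1 + x2 = -107.
Solving simultaneously gives x1 = 226/25, x2 = 37/25.

x1 = 226/25, x2 = 37/25, minimum P = -134/5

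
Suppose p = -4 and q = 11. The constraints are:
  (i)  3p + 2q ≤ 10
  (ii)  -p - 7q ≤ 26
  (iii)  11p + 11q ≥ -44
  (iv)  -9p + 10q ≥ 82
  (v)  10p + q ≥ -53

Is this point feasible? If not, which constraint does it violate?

feasible

(i): 10 ≤ 10 ✓
(ii): -73 ≤ 26 ✓
(iii): 77 ≥ -44 ✓
(iv): 146 ≥ 82 ✓
(v): -29 ≥ -53 ✓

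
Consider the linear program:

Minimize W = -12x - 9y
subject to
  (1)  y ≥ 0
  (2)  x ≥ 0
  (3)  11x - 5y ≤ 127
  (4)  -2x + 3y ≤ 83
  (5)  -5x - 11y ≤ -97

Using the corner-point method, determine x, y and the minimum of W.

Vertices and W = -12x - 9y:
  (0, 83/3) → W = -249
  (0, 97/11) → W = -873/11
  (796/23, 1167/23) → W = -20055/23
  (941/73, 216/73) → W = -13236/73

The optimum lies where 11x - 5y = 127 and -2x + 3y = 83.
Solving simultaneously gives x = 796/23, y = 1167/23.

x = 796/23, y = 1167/23, minimum W = -20055/23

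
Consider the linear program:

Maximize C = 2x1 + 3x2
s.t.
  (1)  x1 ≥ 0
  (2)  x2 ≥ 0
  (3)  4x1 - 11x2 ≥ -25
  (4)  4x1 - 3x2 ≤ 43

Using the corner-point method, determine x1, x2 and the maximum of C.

Feasible corners and C = 2x1 + 3x2:
  (0, 0) → C = 0
  (0, 25/11) → C = 75/11
  (43/4, 0) → C = 43/2
  (137/8, 17/2) → C = 239/4

The optimum lies where 4x1 - 11x2 = -25 and 4x1 - 3x2 = 43.
Solving simultaneously gives x1 = 137/8, x2 = 17/2.

x1 = 137/8, x2 = 17/2, maximum C = 239/4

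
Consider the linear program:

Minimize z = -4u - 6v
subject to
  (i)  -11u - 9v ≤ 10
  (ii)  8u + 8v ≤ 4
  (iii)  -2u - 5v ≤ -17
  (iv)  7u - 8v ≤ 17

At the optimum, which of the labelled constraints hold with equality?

Corner points and z = -4u - 6v:
  (-29/4, 31/4) → z = -35/2
  (-203/37, 207/37) → z = -430/37
  (-29/6, 16/3) → z = -38/3

The minimum is at (-29/4, 31/4). Substituting into each constraint, equality holds for (i) and (ii); the remaining constraints have slack.

(i) and (ii)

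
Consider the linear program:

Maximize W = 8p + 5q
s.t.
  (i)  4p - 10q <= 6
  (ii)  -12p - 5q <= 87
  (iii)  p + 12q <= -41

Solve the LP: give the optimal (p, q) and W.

p = -169/29, q = -85/29, maximum W = -1777/29

Vertices and W = 8p + 5q:
  (-6, -3) → W = -63
  (-169/29, -85/29) → W = -1777/29
  (-839/139, -405/139) → W = -8737/139

At the optimal vertex, 4p - 10q = 6 and p + 12q = -41.
Solving simultaneously gives p = -169/29, q = -85/29.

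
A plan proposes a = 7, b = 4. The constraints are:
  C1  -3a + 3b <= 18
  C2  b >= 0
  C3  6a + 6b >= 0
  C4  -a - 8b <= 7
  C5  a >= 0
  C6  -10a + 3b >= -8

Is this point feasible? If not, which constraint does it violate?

Constraint C6: -10a + 3b = -58, which is not ≥ -8. All other constraints are satisfied.

not feasible — violates C6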